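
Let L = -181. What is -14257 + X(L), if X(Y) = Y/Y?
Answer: -14256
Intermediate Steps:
X(Y) = 1
-14257 + X(L) = -14257 + 1 = -14256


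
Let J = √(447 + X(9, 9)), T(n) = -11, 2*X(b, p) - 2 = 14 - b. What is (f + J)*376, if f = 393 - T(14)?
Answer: 151904 + 188*√1802 ≈ 1.5988e+5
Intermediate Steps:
X(b, p) = 8 - b/2 (X(b, p) = 1 + (14 - b)/2 = 1 + (7 - b/2) = 8 - b/2)
f = 404 (f = 393 - 1*(-11) = 393 + 11 = 404)
J = √1802/2 (J = √(447 + (8 - ½*9)) = √(447 + (8 - 9/2)) = √(447 + 7/2) = √(901/2) = √1802/2 ≈ 21.225)
(f + J)*376 = (404 + √1802/2)*376 = 151904 + 188*√1802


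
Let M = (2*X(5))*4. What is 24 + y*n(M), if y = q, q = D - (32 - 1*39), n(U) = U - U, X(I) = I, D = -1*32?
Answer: 24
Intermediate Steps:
D = -32
M = 40 (M = (2*5)*4 = 10*4 = 40)
n(U) = 0
q = -25 (q = -32 - (32 - 1*39) = -32 - (32 - 39) = -32 - 1*(-7) = -32 + 7 = -25)
y = -25
24 + y*n(M) = 24 - 25*0 = 24 + 0 = 24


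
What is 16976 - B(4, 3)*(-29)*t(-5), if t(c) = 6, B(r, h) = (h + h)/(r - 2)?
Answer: 17498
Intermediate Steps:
B(r, h) = 2*h/(-2 + r) (B(r, h) = (2*h)/(-2 + r) = 2*h/(-2 + r))
16976 - B(4, 3)*(-29)*t(-5) = 16976 - (2*3/(-2 + 4))*(-29)*6 = 16976 - (2*3/2)*(-29)*6 = 16976 - (2*3*(½))*(-29)*6 = 16976 - 3*(-29)*6 = 16976 - (-87)*6 = 16976 - 1*(-522) = 16976 + 522 = 17498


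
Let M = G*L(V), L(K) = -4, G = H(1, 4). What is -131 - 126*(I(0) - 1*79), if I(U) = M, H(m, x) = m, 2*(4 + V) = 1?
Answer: 10327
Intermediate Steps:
V = -7/2 (V = -4 + (½)*1 = -4 + ½ = -7/2 ≈ -3.5000)
G = 1
M = -4 (M = 1*(-4) = -4)
I(U) = -4
-131 - 126*(I(0) - 1*79) = -131 - 126*(-4 - 1*79) = -131 - 126*(-4 - 79) = -131 - 126*(-83) = -131 + 10458 = 10327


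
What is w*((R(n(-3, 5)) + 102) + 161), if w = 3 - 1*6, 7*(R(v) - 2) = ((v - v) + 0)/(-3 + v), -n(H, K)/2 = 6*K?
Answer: -795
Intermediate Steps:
n(H, K) = -12*K
R(v) = 2 (R(v) = 2 + (((v - v) + 0)/(-3 + v))/7 = 2 + ((0 + 0)/(-3 + v))/7 = 2 + (0/(-3 + v))/7 = 2 + (1/7)*0 = 2 + 0 = 2)
w = -3 (w = 3 - 6 = -3)
w*((R(n(-3, 5)) + 102) + 161) = -3*((2 + 102) + 161) = -3*(104 + 161) = -3*265 = -795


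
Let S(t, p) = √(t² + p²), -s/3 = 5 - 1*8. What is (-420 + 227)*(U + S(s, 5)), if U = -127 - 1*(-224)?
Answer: -18721 - 193*√106 ≈ -20708.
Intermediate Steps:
s = 9 (s = -3*(5 - 1*8) = -3*(5 - 8) = -3*(-3) = 9)
U = 97 (U = -127 + 224 = 97)
S(t, p) = √(p² + t²)
(-420 + 227)*(U + S(s, 5)) = (-420 + 227)*(97 + √(5² + 9²)) = -193*(97 + √(25 + 81)) = -193*(97 + √106) = -18721 - 193*√106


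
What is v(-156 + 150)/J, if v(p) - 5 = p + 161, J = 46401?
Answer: 160/46401 ≈ 0.0034482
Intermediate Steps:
v(p) = 166 + p (v(p) = 5 + (p + 161) = 5 + (161 + p) = 166 + p)
v(-156 + 150)/J = (166 + (-156 + 150))/46401 = (166 - 6)*(1/46401) = 160*(1/46401) = 160/46401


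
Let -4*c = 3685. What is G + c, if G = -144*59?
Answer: -37669/4 ≈ -9417.3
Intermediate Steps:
G = -8496
c = -3685/4 (c = -¼*3685 = -3685/4 ≈ -921.25)
G + c = -8496 - 3685/4 = -37669/4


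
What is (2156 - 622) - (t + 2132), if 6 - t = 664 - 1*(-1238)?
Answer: 1298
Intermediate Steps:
t = -1896 (t = 6 - (664 - 1*(-1238)) = 6 - (664 + 1238) = 6 - 1*1902 = 6 - 1902 = -1896)
(2156 - 622) - (t + 2132) = (2156 - 622) - (-1896 + 2132) = 1534 - 1*236 = 1534 - 236 = 1298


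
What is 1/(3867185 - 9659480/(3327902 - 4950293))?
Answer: 1622391/6274095798815 ≈ 2.5859e-7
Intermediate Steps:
1/(3867185 - 9659480/(3327902 - 4950293)) = 1/(3867185 - 9659480/(-1622391)) = 1/(3867185 - 9659480*(-1/1622391)) = 1/(3867185 + 9659480/1622391) = 1/(6274095798815/1622391) = 1622391/6274095798815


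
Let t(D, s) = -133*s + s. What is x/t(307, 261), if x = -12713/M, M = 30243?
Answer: 12713/1041931836 ≈ 1.2201e-5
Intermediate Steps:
t(D, s) = -132*s
x = -12713/30243 ≈ -0.42036
x/t(307, 261) = -12713/(30243*((-132*261))) = -12713/30243/(-34452) = -12713/30243*(-1/34452) = 12713/1041931836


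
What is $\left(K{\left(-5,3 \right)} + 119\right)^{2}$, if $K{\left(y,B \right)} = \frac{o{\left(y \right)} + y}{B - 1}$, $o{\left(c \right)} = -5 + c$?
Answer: $\frac{49729}{4} \approx 12432.0$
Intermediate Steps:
$K{\left(y,B \right)} = \frac{-5 + 2 y}{-1 + B}$ ($K{\left(y,B \right)} = \frac{\left(-5 + y\right) + y}{B - 1} = \frac{-5 + 2 y}{-1 + B}$)
$\left(K{\left(-5,3 \right)} + 119\right)^{2} = \left(\frac{-5 + 2 \left(-5\right)}{-1 + 3} + 119\right)^{2} = \left(\frac{-5 - 10}{2} + 119\right)^{2} = \left(\frac{1}{2} \left(-15\right) + 119\right)^{2} = \left(- \frac{15}{2} + 119\right)^{2} = \left(\frac{223}{2}\right)^{2} = \frac{49729}{4}$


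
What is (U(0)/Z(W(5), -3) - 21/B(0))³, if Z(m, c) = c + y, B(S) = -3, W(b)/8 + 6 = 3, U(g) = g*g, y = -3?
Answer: 343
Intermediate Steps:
U(g) = g²
W(b) = -24 (W(b) = -48 + 8*3 = -48 + 24 = -24)
Z(m, c) = -3 + c (Z(m, c) = c - 3 = -3 + c)
(U(0)/Z(W(5), -3) - 21/B(0))³ = (0²/(-3 - 3) - 21/(-3))³ = (0/(-6) - 21*(-⅓))³ = (0*(-⅙) + 7)³ = (0 + 7)³ = 7³ = 343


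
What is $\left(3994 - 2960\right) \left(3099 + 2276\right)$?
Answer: $5557750$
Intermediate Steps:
$\left(3994 - 2960\right) \left(3099 + 2276\right) = \left(3994 - 2960\right) 5375 = 1034 \cdot 5375 = 5557750$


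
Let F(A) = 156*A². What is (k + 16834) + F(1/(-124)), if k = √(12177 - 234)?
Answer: 64709935/3844 + 3*√1327 ≈ 16943.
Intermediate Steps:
k = 3*√1327 (k = √11943 = 3*√1327 ≈ 109.28)
(k + 16834) + F(1/(-124)) = (3*√1327 + 16834) + 156*(1/(-124))² = (16834 + 3*√1327) + 156*(-1/124)² = (16834 + 3*√1327) + 156*(1/15376) = (16834 + 3*√1327) + 39/3844 = 64709935/3844 + 3*√1327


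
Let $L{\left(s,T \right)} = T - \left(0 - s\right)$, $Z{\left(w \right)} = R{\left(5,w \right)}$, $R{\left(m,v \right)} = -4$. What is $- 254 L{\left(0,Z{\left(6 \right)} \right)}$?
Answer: $1016$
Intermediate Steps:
$Z{\left(w \right)} = -4$
$L{\left(s,T \right)} = T + s$ ($L{\left(s,T \right)} = T - - s = T + s$)
$- 254 L{\left(0,Z{\left(6 \right)} \right)} = - 254 \left(-4 + 0\right) = \left(-254\right) \left(-4\right) = 1016$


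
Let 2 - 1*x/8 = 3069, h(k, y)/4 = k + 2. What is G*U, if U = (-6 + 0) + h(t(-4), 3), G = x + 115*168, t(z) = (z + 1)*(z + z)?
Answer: -511168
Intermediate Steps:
t(z) = 2*z*(1 + z) (t(z) = (1 + z)*(2*z) = 2*z*(1 + z))
h(k, y) = 8 + 4*k (h(k, y) = 4*(k + 2) = 4*(2 + k) = 8 + 4*k)
x = -24536 (x = 16 - 8*3069 = 16 - 24552 = -24536)
G = -5216 (G = -24536 + 115*168 = -24536 + 19320 = -5216)
U = 98 (U = (-6 + 0) + (8 + 4*(2*(-4)*(1 - 4))) = -6 + (8 + 4*(2*(-4)*(-3))) = -6 + (8 + 4*24) = -6 + (8 + 96) = -6 + 104 = 98)
G*U = -5216*98 = -511168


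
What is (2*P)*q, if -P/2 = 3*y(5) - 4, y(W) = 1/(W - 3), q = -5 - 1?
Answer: -60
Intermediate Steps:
q = -6
y(W) = 1/(-3 + W)
P = 5 (P = -2*(3/(-3 + 5) - 4) = -2*(3/2 - 4) = -2*(-5/2) = 5)
(2*P)*q = (2*5)*(-6) = 10*(-6) = -60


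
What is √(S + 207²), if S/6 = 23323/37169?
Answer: √59202575759811/37169 ≈ 207.01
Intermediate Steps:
S = 139938/37169 (S = 6*(23323/37169) = 139938/37169 ≈ 3.7649)
√(S + 207²) = √(139938/37169 + 207²) = √(139938/37169 + 42849) = √(1592794419/37169) = √59202575759811/37169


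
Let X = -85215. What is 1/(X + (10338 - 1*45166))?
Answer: -1/120043 ≈ -8.3303e-6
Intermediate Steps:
1/(X + (10338 - 1*45166)) = 1/(-85215 + (10338 - 1*45166)) = 1/(-85215 + (10338 - 45166)) = 1/(-85215 - 34828) = 1/(-120043) = -1/120043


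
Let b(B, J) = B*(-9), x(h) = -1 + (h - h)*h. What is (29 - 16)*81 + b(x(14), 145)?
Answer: 1062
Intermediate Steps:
x(h) = -1 (x(h) = -1 + 0*h = -1 + 0 = -1)
b(B, J) = -9*B
(29 - 16)*81 + b(x(14), 145) = (29 - 16)*81 - 9*(-1) = 13*81 + 9 = 1053 + 9 = 1062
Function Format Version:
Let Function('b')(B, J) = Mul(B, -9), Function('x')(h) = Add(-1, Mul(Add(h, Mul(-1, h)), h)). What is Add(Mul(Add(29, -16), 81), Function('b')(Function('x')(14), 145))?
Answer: 1062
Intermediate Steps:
Function('x')(h) = -1 (Function('x')(h) = Add(-1, Mul(0, h)) = Add(-1, 0) = -1)
Function('b')(B, J) = Mul(-9, B)
Add(Mul(Add(29, -16), 81), Function('b')(Function('x')(14), 145)) = Add(Mul(Add(29, -16), 81), Mul(-9, -1)) = Add(Mul(13, 81), 9) = Add(1053, 9) = 1062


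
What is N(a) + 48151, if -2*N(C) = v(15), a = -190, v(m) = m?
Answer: 96287/2 ≈ 48144.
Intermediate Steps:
N(C) = -15/2 (N(C) = -½*15 = -15/2)
N(a) + 48151 = -15/2 + 48151 = 96287/2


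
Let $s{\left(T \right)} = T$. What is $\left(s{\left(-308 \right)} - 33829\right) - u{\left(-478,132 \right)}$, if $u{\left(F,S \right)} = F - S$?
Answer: $-33527$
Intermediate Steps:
$\left(s{\left(-308 \right)} - 33829\right) - u{\left(-478,132 \right)} = \left(-308 - 33829\right) - \left(-478 - 132\right) = -34137 - -610 = -34137 + 610 = -33527$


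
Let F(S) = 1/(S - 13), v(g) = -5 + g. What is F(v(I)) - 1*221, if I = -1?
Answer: -4200/19 ≈ -221.05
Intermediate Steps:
F(S) = 1/(-13 + S)
F(v(I)) - 1*221 = 1/(-13 + (-5 - 1)) - 1*221 = 1/(-13 - 6) - 221 = 1/(-19) - 221 = -1/19 - 221 = -4200/19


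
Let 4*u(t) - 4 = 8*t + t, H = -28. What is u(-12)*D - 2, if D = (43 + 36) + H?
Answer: -1328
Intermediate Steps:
u(t) = 1 + 9*t/4 (u(t) = 1 + (8*t + t)/4 = 1 + (9*t)/4 = 1 + 9*t/4)
D = 51 (D = (43 + 36) - 28 = 79 - 28 = 51)
u(-12)*D - 2 = (1 + (9/4)*(-12))*51 - 2 = (1 - 27)*51 - 2 = -26*51 - 2 = -1326 - 2 = -1328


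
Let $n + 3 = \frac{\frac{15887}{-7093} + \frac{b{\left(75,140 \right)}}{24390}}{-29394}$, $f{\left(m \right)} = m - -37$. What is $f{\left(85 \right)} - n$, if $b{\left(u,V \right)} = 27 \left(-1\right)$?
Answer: $\frac{70626500652451}{565012349820} \approx 125.0$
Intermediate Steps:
$b{\left(u,V \right)} = -27$
$f{\left(m \right)} = 37 + m$ ($f{\left(m \right)} = m + 37 = 37 + m$)
$n = - \frac{1694993974411}{565012349820}$ ($n = -3 + \frac{\frac{15887}{-7093} - \frac{27}{24390}}{-29394} = -3 + \left(15887 \left(- \frac{1}{7093}\right) - \frac{3}{2710}\right) \left(- \frac{1}{29394}\right) = -3 + \left(- \frac{15887}{7093} - \frac{3}{2710}\right) \left(- \frac{1}{29394}\right) = -3 - - \frac{43075049}{565012349820} = -3 + \frac{43075049}{565012349820} = - \frac{1694993974411}{565012349820} \approx -2.9999$)
$f{\left(85 \right)} - n = \left(37 + 85\right) - - \frac{1694993974411}{565012349820} = 122 + \frac{1694993974411}{565012349820} = \frac{70626500652451}{565012349820}$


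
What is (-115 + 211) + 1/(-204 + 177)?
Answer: 2591/27 ≈ 95.963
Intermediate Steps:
(-115 + 211) + 1/(-204 + 177) = 96 + 1/(-27) = 96 - 1/27 = 2591/27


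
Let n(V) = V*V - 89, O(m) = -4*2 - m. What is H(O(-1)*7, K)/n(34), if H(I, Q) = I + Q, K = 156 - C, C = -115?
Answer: 222/1067 ≈ 0.20806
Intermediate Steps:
O(m) = -8 - m
n(V) = -89 + V² (n(V) = V² - 89 = -89 + V²)
K = 271 (K = 156 - 1*(-115) = 156 + 115 = 271)
H(O(-1)*7, K)/n(34) = ((-8 - 1*(-1))*7 + 271)/(-89 + 34²) = ((-8 + 1)*7 + 271)/(-89 + 1156) = (-7*7 + 271)/1067 = (-49 + 271)*(1/1067) = 222*(1/1067) = 222/1067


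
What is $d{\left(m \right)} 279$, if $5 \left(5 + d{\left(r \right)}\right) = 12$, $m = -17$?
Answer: $- \frac{3627}{5} \approx -725.4$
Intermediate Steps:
$d{\left(r \right)} = - \frac{13}{5}$ ($d{\left(r \right)} = -5 + \frac{1}{5} \cdot 12 = -5 + \frac{12}{5} = - \frac{13}{5}$)
$d{\left(m \right)} 279 = \left(- \frac{13}{5}\right) 279 = - \frac{3627}{5}$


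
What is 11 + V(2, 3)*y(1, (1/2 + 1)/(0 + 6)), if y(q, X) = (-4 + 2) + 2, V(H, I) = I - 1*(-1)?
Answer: 11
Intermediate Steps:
V(H, I) = 1 + I (V(H, I) = I + 1 = 1 + I)
y(q, X) = 0 (y(q, X) = -2 + 2 = 0)
11 + V(2, 3)*y(1, (1/2 + 1)/(0 + 6)) = 11 + (1 + 3)*0 = 11 + 4*0 = 11 + 0 = 11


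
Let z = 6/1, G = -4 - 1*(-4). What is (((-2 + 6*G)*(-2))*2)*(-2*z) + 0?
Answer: -96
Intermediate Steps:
G = 0 (G = -4 + 4 = 0)
z = 6 (z = 6*1 = 6)
(((-2 + 6*G)*(-2))*2)*(-2*z) + 0 = (((-2 + 6*0)*(-2))*2)*(-2*6) + 0 = (((-2 + 0)*(-2))*2)*(-12) + 0 = (-2*(-2)*2)*(-12) + 0 = (4*2)*(-12) + 0 = 8*(-12) + 0 = -96 + 0 = -96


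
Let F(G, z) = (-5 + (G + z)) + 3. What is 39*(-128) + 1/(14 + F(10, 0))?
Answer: -109823/22 ≈ -4992.0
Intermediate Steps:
F(G, z) = -2 + G + z (F(G, z) = (-5 + G + z) + 3 = -2 + G + z)
39*(-128) + 1/(14 + F(10, 0)) = 39*(-128) + 1/(14 + (-2 + 10 + 0)) = -4992 + 1/(14 + 8) = -4992 + 1/22 = -109823/22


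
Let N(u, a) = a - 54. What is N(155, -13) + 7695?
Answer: 7628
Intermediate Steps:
N(u, a) = -54 + a
N(155, -13) + 7695 = (-54 - 13) + 7695 = -67 + 7695 = 7628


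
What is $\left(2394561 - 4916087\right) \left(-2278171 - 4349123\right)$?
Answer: $16710894130644$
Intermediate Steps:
$\left(2394561 - 4916087\right) \left(-2278171 - 4349123\right) = \left(-2521526\right) \left(-6627294\right) = 16710894130644$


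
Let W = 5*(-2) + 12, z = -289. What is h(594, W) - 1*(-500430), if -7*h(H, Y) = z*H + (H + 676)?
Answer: 3673406/7 ≈ 5.2477e+5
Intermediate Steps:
W = 2 (W = -10 + 12 = 2)
h(H, Y) = -676/7 + 288*H/7 (h(H, Y) = -(-289*H + (H + 676))/7 = -(-289*H + (676 + H))/7 = -(676 - 288*H)/7 = -676/7 + 288*H/7)
h(594, W) - 1*(-500430) = (-676/7 + (288/7)*594) - 1*(-500430) = (-676/7 + 171072/7) + 500430 = 170396/7 + 500430 = 3673406/7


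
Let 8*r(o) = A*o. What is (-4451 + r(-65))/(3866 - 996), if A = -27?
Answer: -33853/22960 ≈ -1.4744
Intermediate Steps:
r(o) = -27*o/8 (r(o) = (-27*o)/8 = -27*o/8)
(-4451 + r(-65))/(3866 - 996) = (-4451 - 27/8*(-65))/(3866 - 996) = (-4451 + 1755/8)/2870 = -33853/8*1/2870 = -33853/22960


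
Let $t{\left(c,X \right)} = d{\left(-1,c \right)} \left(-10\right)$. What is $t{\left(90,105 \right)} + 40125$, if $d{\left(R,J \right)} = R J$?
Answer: $41025$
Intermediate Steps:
$d{\left(R,J \right)} = J R$
$t{\left(c,X \right)} = 10 c$ ($t{\left(c,X \right)} = c \left(-1\right) \left(-10\right) = - c \left(-10\right) = 10 c$)
$t{\left(90,105 \right)} + 40125 = 10 \cdot 90 + 40125 = 900 + 40125 = 41025$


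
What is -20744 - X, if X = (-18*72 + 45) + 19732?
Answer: -39225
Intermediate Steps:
X = 18481 (X = (-1296 + 45) + 19732 = -1251 + 19732 = 18481)
-20744 - X = -20744 - 1*18481 = -20744 - 18481 = -39225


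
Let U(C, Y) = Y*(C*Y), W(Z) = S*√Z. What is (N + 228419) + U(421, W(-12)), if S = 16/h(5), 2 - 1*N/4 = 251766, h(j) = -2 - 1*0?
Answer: -1101965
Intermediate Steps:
h(j) = -2 (h(j) = -2 + 0 = -2)
N = -1007056 (N = 8 - 4*251766 = 8 - 1007064 = -1007056)
S = -8 (S = 16/(-2) = 16*(-½) = -8)
W(Z) = -8*√Z
U(C, Y) = C*Y²
(N + 228419) + U(421, W(-12)) = (-1007056 + 228419) + 421*(-16*I*√3)² = -778637 + 421*(-16*I*√3)² = -778637 + 421*(-768) = -778637 - 323328 = -1101965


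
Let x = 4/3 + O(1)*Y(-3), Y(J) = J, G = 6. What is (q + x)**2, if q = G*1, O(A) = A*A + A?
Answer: 16/9 ≈ 1.7778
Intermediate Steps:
O(A) = A + A**2 (O(A) = A**2 + A = A + A**2)
q = 6 (q = 6*1 = 6)
x = -14/3 (x = 4/3 + (1*(1 + 1))*(-3) = 4*(1/3) + (1*2)*(-3) = 4/3 + 2*(-3) = 4/3 - 6 = -14/3 ≈ -4.6667)
(q + x)**2 = (6 - 14/3)**2 = (4/3)**2 = 16/9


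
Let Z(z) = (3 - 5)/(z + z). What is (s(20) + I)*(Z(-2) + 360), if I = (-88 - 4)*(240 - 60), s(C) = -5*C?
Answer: -6005930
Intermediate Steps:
Z(z) = -1/z (Z(z) = -2*1/(2*z) = -1/z)
I = -16560 (I = -92*180 = -16560)
(s(20) + I)*(Z(-2) + 360) = (-5*20 - 16560)*(-1/(-2) + 360) = (-100 - 16560)*(-1*(-1/2) + 360) = -16660*(1/2 + 360) = -16660*721/2 = -6005930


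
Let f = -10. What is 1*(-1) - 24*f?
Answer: 239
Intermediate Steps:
1*(-1) - 24*f = 1*(-1) - 24*(-10) = -1 + 240 = 239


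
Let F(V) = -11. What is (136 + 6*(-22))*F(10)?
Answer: -44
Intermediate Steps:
(136 + 6*(-22))*F(10) = (136 + 6*(-22))*(-11) = (136 - 132)*(-11) = 4*(-11) = -44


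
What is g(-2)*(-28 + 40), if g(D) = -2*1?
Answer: -24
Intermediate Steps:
g(D) = -2
g(-2)*(-28 + 40) = -2*(-28 + 40) = -2*12 = -24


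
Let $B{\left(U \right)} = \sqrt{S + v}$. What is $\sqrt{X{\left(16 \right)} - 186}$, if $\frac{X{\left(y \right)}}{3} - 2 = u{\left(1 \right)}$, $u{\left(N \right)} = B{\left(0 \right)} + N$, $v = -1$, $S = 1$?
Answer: $i \sqrt{177} \approx 13.304 i$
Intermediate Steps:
$B{\left(U \right)} = 0$ ($B{\left(U \right)} = \sqrt{1 - 1} = \sqrt{0} = 0$)
$u{\left(N \right)} = N$ ($u{\left(N \right)} = 0 + N = N$)
$X{\left(y \right)} = 9$ ($X{\left(y \right)} = 6 + 3 \cdot 1 = 6 + 3 = 9$)
$\sqrt{X{\left(16 \right)} - 186} = \sqrt{9 - 186} = \sqrt{-177} = i \sqrt{177}$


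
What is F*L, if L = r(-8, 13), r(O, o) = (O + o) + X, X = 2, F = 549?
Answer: 3843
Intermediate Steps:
r(O, o) = 2 + O + o (r(O, o) = (O + o) + 2 = 2 + O + o)
L = 7 (L = 2 - 8 + 13 = 7)
F*L = 549*7 = 3843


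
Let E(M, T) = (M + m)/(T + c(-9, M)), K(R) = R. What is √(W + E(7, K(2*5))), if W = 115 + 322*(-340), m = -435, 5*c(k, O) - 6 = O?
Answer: I*√48244945/21 ≈ 330.76*I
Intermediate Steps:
c(k, O) = 6/5 + O/5
E(M, T) = (-435 + M)/(6/5 + T + M/5) (E(M, T) = (M - 435)/(T + (6/5 + M/5)) = (-435 + M)/(6/5 + T + M/5))
W = -109365 (W = 115 - 109480 = -109365)
√(W + E(7, K(2*5))) = √(-109365 + 5*(-435 + 7)/(6 + 7 + 5*(2*5))) = √(-109365 + 5*(-428)/(6 + 7 + 5*10)) = √(-109365 + 5*(-428)/(6 + 7 + 50)) = √(-109365 + 5*(-428)/63) = √(-109365 + 5*(1/63)*(-428)) = √(-109365 - 2140/63) = √(-6892135/63) = I*√48244945/21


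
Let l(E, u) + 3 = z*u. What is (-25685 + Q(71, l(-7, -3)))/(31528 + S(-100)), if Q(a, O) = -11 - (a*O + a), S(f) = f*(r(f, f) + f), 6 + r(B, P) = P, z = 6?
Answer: -2023/4344 ≈ -0.46570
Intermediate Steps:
r(B, P) = -6 + P
S(f) = f*(-6 + 2*f) (S(f) = f*((-6 + f) + f) = f*(-6 + 2*f))
l(E, u) = -3 + 6*u
Q(a, O) = -11 - a - O*a (Q(a, O) = -11 - (O*a + a) = -11 - (a + O*a) = -11 + (-a - O*a) = -11 - a - O*a)
(-25685 + Q(71, l(-7, -3)))/(31528 + S(-100)) = (-25685 + (-11 - 1*71 - 1*(-3 + 6*(-3))*71))/(31528 + 2*(-100)*(-3 - 100)) = (-25685 + (-11 - 71 - 1*(-3 - 18)*71))/(31528 + 2*(-100)*(-103)) = (-25685 + (-11 - 71 - 1*(-21)*71))/(31528 + 20600) = (-25685 + (-11 - 71 + 1491))/52128 = (-25685 + 1409)*(1/52128) = -24276*1/52128 = -2023/4344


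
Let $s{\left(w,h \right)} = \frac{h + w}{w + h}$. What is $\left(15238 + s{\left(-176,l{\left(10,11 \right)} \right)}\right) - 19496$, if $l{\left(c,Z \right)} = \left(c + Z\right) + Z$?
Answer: $-4257$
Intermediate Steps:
$l{\left(c,Z \right)} = c + 2 Z$ ($l{\left(c,Z \right)} = \left(Z + c\right) + Z = c + 2 Z$)
$s{\left(w,h \right)} = 1$ ($s{\left(w,h \right)} = \frac{h + w}{h + w} = 1$)
$\left(15238 + s{\left(-176,l{\left(10,11 \right)} \right)}\right) - 19496 = \left(15238 + 1\right) - 19496 = 15239 - 19496 = -4257$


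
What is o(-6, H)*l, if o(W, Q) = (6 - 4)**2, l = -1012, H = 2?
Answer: -4048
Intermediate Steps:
o(W, Q) = 4 (o(W, Q) = 2**2 = 4)
o(-6, H)*l = 4*(-1012) = -4048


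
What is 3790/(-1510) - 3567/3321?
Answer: -14612/4077 ≈ -3.5840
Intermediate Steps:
3790/(-1510) - 3567/3321 = 3790*(-1/1510) - 3567*1/3321 = -379/151 - 29/27 = -14612/4077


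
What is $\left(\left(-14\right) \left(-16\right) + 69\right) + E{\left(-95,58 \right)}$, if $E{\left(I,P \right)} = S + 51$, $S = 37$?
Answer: $381$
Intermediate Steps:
$E{\left(I,P \right)} = 88$ ($E{\left(I,P \right)} = 37 + 51 = 88$)
$\left(\left(-14\right) \left(-16\right) + 69\right) + E{\left(-95,58 \right)} = \left(\left(-14\right) \left(-16\right) + 69\right) + 88 = \left(224 + 69\right) + 88 = 293 + 88 = 381$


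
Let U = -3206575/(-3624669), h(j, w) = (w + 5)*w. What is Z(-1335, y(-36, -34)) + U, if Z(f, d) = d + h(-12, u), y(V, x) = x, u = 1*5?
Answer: 61201279/3624669 ≈ 16.885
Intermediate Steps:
u = 5
h(j, w) = w*(5 + w) (h(j, w) = (5 + w)*w = w*(5 + w))
Z(f, d) = 50 + d (Z(f, d) = d + 5*(5 + 5) = d + 5*10 = d + 50 = 50 + d)
U = 3206575/3624669 (U = -3206575*(-1/3624669) = 3206575/3624669 ≈ 0.88465)
Z(-1335, y(-36, -34)) + U = (50 - 34) + 3206575/3624669 = 16 + 3206575/3624669 = 61201279/3624669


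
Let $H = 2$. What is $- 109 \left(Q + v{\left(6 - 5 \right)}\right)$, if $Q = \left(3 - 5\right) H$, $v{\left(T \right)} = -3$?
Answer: $763$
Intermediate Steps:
$Q = -4$ ($Q = \left(3 - 5\right) 2 = \left(-2\right) 2 = -4$)
$- 109 \left(Q + v{\left(6 - 5 \right)}\right) = - 109 \left(-4 - 3\right) = \left(-109\right) \left(-7\right) = 763$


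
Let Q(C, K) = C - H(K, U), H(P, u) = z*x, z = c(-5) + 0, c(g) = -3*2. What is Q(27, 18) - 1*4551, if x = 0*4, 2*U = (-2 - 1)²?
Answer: -4524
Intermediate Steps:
c(g) = -6
z = -6 (z = -6 + 0 = -6)
U = 9/2 (U = (-2 - 1)²/2 = (½)*(-3)² = (½)*9 = 9/2 ≈ 4.5000)
x = 0
H(P, u) = 0 (H(P, u) = -6*0 = 0)
Q(C, K) = C (Q(C, K) = C - 1*0 = C + 0 = C)
Q(27, 18) - 1*4551 = 27 - 1*4551 = 27 - 4551 = -4524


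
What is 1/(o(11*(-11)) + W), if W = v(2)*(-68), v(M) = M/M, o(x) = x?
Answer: -1/189 ≈ -0.0052910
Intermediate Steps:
v(M) = 1
W = -68 (W = 1*(-68) = -68)
1/(o(11*(-11)) + W) = 1/(11*(-11) - 68) = 1/(-121 - 68) = 1/(-189) = -1/189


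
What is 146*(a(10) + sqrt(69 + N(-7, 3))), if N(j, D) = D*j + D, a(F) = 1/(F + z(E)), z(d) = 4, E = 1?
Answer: 73/7 + 146*sqrt(51) ≈ 1053.1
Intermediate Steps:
a(F) = 1/(4 + F) (a(F) = 1/(F + 4) = 1/(4 + F))
N(j, D) = D + D*j
146*(a(10) + sqrt(69 + N(-7, 3))) = 146*(1/(4 + 10) + sqrt(69 + 3*(1 - 7))) = 146*(1/14 + sqrt(69 + 3*(-6))) = 146*(1/14 + sqrt(69 - 18)) = 146*(1/14 + sqrt(51)) = 73/7 + 146*sqrt(51)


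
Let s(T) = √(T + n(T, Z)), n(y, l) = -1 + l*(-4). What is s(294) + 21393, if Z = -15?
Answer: 21393 + √353 ≈ 21412.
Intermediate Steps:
n(y, l) = -1 - 4*l
s(T) = √(59 + T) (s(T) = √(T + (-1 - 4*(-15))) = √(T + (-1 + 60)) = √(T + 59) = √(59 + T))
s(294) + 21393 = √(59 + 294) + 21393 = √353 + 21393 = 21393 + √353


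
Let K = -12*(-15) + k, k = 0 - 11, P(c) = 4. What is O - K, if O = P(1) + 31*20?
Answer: 455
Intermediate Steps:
O = 624 (O = 4 + 31*20 = 4 + 620 = 624)
k = -11
K = 169 (K = -12*(-15) - 11 = 180 - 11 = 169)
O - K = 624 - 1*169 = 624 - 169 = 455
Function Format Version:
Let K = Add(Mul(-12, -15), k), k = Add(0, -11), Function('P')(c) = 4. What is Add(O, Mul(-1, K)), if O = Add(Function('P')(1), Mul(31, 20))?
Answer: 455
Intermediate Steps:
O = 624 (O = Add(4, Mul(31, 20)) = Add(4, 620) = 624)
k = -11
K = 169 (K = Add(Mul(-12, -15), -11) = Add(180, -11) = 169)
Add(O, Mul(-1, K)) = Add(624, Mul(-1, 169)) = Add(624, -169) = 455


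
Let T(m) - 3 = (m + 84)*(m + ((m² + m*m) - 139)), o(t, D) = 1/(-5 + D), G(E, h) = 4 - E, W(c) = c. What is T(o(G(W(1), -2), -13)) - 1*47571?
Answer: -86372537/1458 ≈ -59240.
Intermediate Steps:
T(m) = 3 + (84 + m)*(-139 + m + 2*m²) (T(m) = 3 + (m + 84)*(m + ((m² + m*m) - 139)) = 3 + (84 + m)*(m + ((m² + m²) - 139)) = 3 + (84 + m)*(m + (2*m² - 139)) = 3 + (84 + m)*(m + (-139 + 2*m²)) = 3 + (84 + m)*(-139 + m + 2*m²))
T(o(G(W(1), -2), -13)) - 1*47571 = (-11673 - 55/(-5 - 13) + 2*(1/(-5 - 13))³ + 169*(1/(-5 - 13))²) - 1*47571 = (-11673 - 55/(-18) + 2*(1/(-18))³ + 169*(1/(-18))²) - 47571 = (-11673 - 55*(-1/18) + 2*(-1/18)³ + 169*(-1/18)²) - 47571 = (-11673 + 55/18 + 2*(-1/5832) + 169*(1/324)) - 47571 = (-11673 + 55/18 - 1/2916 + 169/324) - 47571 = -17014019/1458 - 47571 = -86372537/1458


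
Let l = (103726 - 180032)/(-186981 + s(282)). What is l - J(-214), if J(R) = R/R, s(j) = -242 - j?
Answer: -111199/187505 ≈ -0.59305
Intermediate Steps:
J(R) = 1
l = 76306/187505 (l = (103726 - 180032)/(-186981 + (-242 - 1*282)) = -76306/(-186981 + (-242 - 282)) = -76306/(-186981 - 524) = -76306/(-187505) = -76306*(-1/187505) = 76306/187505 ≈ 0.40695)
l - J(-214) = 76306/187505 - 1*1 = 76306/187505 - 1 = -111199/187505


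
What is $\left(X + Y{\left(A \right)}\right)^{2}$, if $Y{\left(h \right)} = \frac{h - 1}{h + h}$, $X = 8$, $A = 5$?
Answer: $\frac{1764}{25} \approx 70.56$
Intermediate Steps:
$Y{\left(h \right)} = \frac{-1 + h}{2 h}$
$\left(X + Y{\left(A \right)}\right)^{2} = \left(8 + \frac{-1 + 5}{2 \cdot 5}\right)^{2} = \left(8 + \frac{1}{2} \cdot \frac{1}{5} \cdot 4\right)^{2} = \left(8 + \frac{2}{5}\right)^{2} = \left(\frac{42}{5}\right)^{2} = \frac{1764}{25}$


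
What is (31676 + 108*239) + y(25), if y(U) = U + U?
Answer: 57538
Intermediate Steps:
y(U) = 2*U
(31676 + 108*239) + y(25) = (31676 + 108*239) + 2*25 = (31676 + 25812) + 50 = 57488 + 50 = 57538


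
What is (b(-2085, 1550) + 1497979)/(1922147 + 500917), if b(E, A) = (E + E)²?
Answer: 18886879/2423064 ≈ 7.7946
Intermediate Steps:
b(E, A) = 4*E² (b(E, A) = (2*E)² = 4*E²)
(b(-2085, 1550) + 1497979)/(1922147 + 500917) = (4*(-2085)² + 1497979)/(1922147 + 500917) = (4*4347225 + 1497979)/2423064 = (17388900 + 1497979)*(1/2423064) = 18886879*(1/2423064) = 18886879/2423064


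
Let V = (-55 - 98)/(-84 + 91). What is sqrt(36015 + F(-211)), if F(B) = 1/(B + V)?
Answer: sqrt(95688242090)/1630 ≈ 189.78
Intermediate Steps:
V = -153/7 ≈ -21.857
F(B) = 1/(-153/7 + B) (F(B) = 1/(B - 153/7) = 1/(-153/7 + B))
sqrt(36015 + F(-211)) = sqrt(36015 + 7/(-153 + 7*(-211))) = sqrt(36015 + 7/(-153 - 1477)) = sqrt(36015 + 7/(-1630)) = sqrt(36015 + 7*(-1/1630)) = sqrt(36015 - 7/1630) = sqrt(58704443/1630) = sqrt(95688242090)/1630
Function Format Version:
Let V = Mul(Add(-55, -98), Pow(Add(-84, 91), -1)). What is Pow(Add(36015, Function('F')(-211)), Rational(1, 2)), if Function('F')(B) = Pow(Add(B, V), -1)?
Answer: Mul(Rational(1, 1630), Pow(95688242090, Rational(1, 2))) ≈ 189.78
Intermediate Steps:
V = Rational(-153, 7) (V = Mul(-153, Pow(7, -1)) = Mul(-153, Rational(1, 7)) = Rational(-153, 7) ≈ -21.857)
Function('F')(B) = Pow(Add(Rational(-153, 7), B), -1) (Function('F')(B) = Pow(Add(B, Rational(-153, 7)), -1) = Pow(Add(Rational(-153, 7), B), -1))
Pow(Add(36015, Function('F')(-211)), Rational(1, 2)) = Pow(Add(36015, Mul(7, Pow(Add(-153, Mul(7, -211)), -1))), Rational(1, 2)) = Pow(Add(36015, Mul(7, Pow(Add(-153, -1477), -1))), Rational(1, 2)) = Pow(Add(36015, Mul(7, Pow(-1630, -1))), Rational(1, 2)) = Pow(Add(36015, Mul(7, Rational(-1, 1630))), Rational(1, 2)) = Pow(Add(36015, Rational(-7, 1630)), Rational(1, 2)) = Pow(Rational(58704443, 1630), Rational(1, 2)) = Mul(Rational(1, 1630), Pow(95688242090, Rational(1, 2)))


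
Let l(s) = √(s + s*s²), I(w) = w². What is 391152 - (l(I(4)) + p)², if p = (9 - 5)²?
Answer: 386784 - 128*√257 ≈ 3.8473e+5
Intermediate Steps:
p = 16 (p = 4² = 16)
l(s) = √(s + s³)
391152 - (l(I(4)) + p)² = 391152 - (√(4² + (4²)³) + 16)² = 391152 - (√(16 + 16³) + 16)² = 391152 - (√(16 + 4096) + 16)² = 391152 - (√4112 + 16)² = 391152 - (4*√257 + 16)² = 391152 - (16 + 4*√257)²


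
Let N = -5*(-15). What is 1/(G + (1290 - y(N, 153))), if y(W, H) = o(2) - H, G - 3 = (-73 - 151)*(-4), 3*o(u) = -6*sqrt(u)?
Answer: 1171/2742478 - sqrt(2)/2742478 ≈ 0.00042647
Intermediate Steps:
o(u) = -2*sqrt(u) (o(u) = (-6*sqrt(u))/3 = -2*sqrt(u))
G = 899 (G = 3 + (-73 - 151)*(-4) = 3 - 224*(-4) = 3 + 896 = 899)
N = 75
y(W, H) = -H - 2*sqrt(2) (y(W, H) = -2*sqrt(2) - H = -H - 2*sqrt(2))
1/(G + (1290 - y(N, 153))) = 1/(899 + (1290 - (-1*153 - 2*sqrt(2)))) = 1/(899 + (1290 - (-153 - 2*sqrt(2)))) = 1/(899 + (1290 + (153 + 2*sqrt(2)))) = 1/(899 + (1443 + 2*sqrt(2))) = 1/(2342 + 2*sqrt(2))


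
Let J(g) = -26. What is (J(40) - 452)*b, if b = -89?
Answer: 42542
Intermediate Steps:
(J(40) - 452)*b = (-26 - 452)*(-89) = -478*(-89) = 42542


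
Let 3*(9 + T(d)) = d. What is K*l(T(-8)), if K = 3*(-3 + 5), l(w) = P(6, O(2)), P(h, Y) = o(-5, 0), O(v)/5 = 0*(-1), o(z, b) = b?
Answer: 0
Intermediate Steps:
T(d) = -9 + d/3
O(v) = 0 (O(v) = 5*(0*(-1)) = 5*0 = 0)
P(h, Y) = 0
l(w) = 0
K = 6 (K = 3*2 = 6)
K*l(T(-8)) = 6*0 = 0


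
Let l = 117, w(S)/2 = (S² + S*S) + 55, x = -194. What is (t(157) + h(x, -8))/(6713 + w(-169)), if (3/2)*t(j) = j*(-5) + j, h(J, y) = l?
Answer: -905/363201 ≈ -0.0024917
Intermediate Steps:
w(S) = 110 + 4*S² (w(S) = 2*((S² + S*S) + 55) = 2*((S² + S²) + 55) = 2*(2*S² + 55) = 2*(55 + 2*S²) = 110 + 4*S²)
h(J, y) = 117
t(j) = -8*j/3 (t(j) = 2*(j*(-5) + j)/3 = 2*(-5*j + j)/3 = 2*(-4*j)/3 = -8*j/3)
(t(157) + h(x, -8))/(6713 + w(-169)) = (-8/3*157 + 117)/(6713 + (110 + 4*(-169)²)) = (-1256/3 + 117)/(6713 + (110 + 4*28561)) = -905/(3*(6713 + (110 + 114244))) = -905/(3*(6713 + 114354)) = -905/3/121067 = -905/3*1/121067 = -905/363201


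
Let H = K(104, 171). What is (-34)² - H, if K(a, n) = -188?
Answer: 1344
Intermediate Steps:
H = -188
(-34)² - H = (-34)² - 1*(-188) = 1156 + 188 = 1344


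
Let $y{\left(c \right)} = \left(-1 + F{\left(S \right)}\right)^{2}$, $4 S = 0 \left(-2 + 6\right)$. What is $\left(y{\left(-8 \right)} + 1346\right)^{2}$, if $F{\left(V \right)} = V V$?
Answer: $1814409$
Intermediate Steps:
$S = 0$ ($S = \frac{0 \left(-2 + 6\right)}{4} = \frac{0 \cdot 4}{4} = \frac{1}{4} \cdot 0 = 0$)
$F{\left(V \right)} = V^{2}$
$y{\left(c \right)} = 1$ ($y{\left(c \right)} = \left(-1 + 0^{2}\right)^{2} = \left(-1 + 0\right)^{2} = \left(-1\right)^{2} = 1$)
$\left(y{\left(-8 \right)} + 1346\right)^{2} = \left(1 + 1346\right)^{2} = 1347^{2} = 1814409$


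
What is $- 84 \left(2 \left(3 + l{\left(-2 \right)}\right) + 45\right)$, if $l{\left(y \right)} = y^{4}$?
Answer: $-6972$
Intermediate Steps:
$- 84 \left(2 \left(3 + l{\left(-2 \right)}\right) + 45\right) = - 84 \left(2 \left(3 + \left(-2\right)^{4}\right) + 45\right) = - 84 \left(2 \left(3 + 16\right) + 45\right) = - 84 \left(2 \cdot 19 + 45\right) = - 84 \left(38 + 45\right) = \left(-84\right) 83 = -6972$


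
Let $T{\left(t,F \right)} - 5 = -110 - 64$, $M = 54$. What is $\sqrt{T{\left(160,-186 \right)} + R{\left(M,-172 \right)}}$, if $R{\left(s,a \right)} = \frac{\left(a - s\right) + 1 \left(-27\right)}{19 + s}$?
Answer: $\frac{i \sqrt{919070}}{73} \approx 13.133 i$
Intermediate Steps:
$R{\left(s,a \right)} = \frac{-27 + a - s}{19 + s}$ ($R{\left(s,a \right)} = \frac{\left(a - s\right) - 27}{19 + s} = \frac{-27 + a - s}{19 + s}$)
$T{\left(t,F \right)} = -169$ ($T{\left(t,F \right)} = 5 - 174 = -169$)
$\sqrt{T{\left(160,-186 \right)} + R{\left(M,-172 \right)}} = \sqrt{-169 + \frac{-27 - 172 - 54}{19 + 54}} = \sqrt{-169 + \frac{-27 - 172 - 54}{73}} = \sqrt{-169 + \frac{1}{73} \left(-253\right)} = \sqrt{-169 - \frac{253}{73}} = \sqrt{- \frac{12590}{73}} = \frac{i \sqrt{919070}}{73}$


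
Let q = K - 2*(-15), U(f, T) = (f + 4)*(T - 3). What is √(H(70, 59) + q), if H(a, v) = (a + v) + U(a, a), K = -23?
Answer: 3*√566 ≈ 71.372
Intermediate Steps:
U(f, T) = (-3 + T)*(4 + f) (U(f, T) = (4 + f)*(-3 + T) = (-3 + T)*(4 + f))
H(a, v) = -12 + v + a² + 2*a (H(a, v) = (a + v) + (-12 - 3*a + 4*a + a*a) = (a + v) + (-12 - 3*a + 4*a + a²) = (a + v) + (-12 + a + a²) = -12 + v + a² + 2*a)
q = 7 (q = -23 - 2*(-15) = -23 + 30 = 7)
√(H(70, 59) + q) = √((-12 + 59 + 70² + 2*70) + 7) = √((-12 + 59 + 4900 + 140) + 7) = √(5087 + 7) = √5094 = 3*√566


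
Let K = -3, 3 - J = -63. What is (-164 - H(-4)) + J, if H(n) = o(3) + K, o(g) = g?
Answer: -98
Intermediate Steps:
J = 66 (J = 3 - 1*(-63) = 3 + 63 = 66)
H(n) = 0 (H(n) = 3 - 3 = 0)
(-164 - H(-4)) + J = (-164 - 1*0) + 66 = (-164 + 0) + 66 = -164 + 66 = -98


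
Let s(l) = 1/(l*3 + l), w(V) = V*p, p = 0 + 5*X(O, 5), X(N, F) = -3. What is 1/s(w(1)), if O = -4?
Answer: -60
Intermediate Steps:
p = -15 (p = 0 + 5*(-3) = 0 - 15 = -15)
w(V) = -15*V (w(V) = V*(-15) = -15*V)
s(l) = 1/(4*l) (s(l) = 1/(3*l + l) = 1/(4*l))
1/s(w(1)) = 1/(1/(4*((-15*1)))) = 1/((¼)/(-15)) = 1/((¼)*(-1/15)) = 1/(-1/60) = -60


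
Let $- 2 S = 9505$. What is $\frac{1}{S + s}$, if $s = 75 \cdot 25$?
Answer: $- \frac{2}{5755} \approx -0.00034752$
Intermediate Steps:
$S = - \frac{9505}{2}$ ($S = \left(- \frac{1}{2}\right) 9505 = - \frac{9505}{2} \approx -4752.5$)
$s = 1875$
$\frac{1}{S + s} = \frac{1}{- \frac{9505}{2} + 1875} = \frac{1}{- \frac{5755}{2}} = - \frac{2}{5755}$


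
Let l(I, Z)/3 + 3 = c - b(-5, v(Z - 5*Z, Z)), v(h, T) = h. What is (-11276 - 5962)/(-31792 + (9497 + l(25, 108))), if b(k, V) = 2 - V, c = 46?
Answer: 8619/11734 ≈ 0.73453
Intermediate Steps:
l(I, Z) = 123 - 12*Z (l(I, Z) = -9 + 3*(46 - (2 - (Z - 5*Z))) = -9 + 3*(46 - (2 - (-4)*Z)) = -9 + 3*(46 - (2 + 4*Z)) = -9 + 3*(46 + (-2 - 4*Z)) = -9 + 3*(44 - 4*Z) = -9 + (132 - 12*Z) = 123 - 12*Z)
(-11276 - 5962)/(-31792 + (9497 + l(25, 108))) = (-11276 - 5962)/(-31792 + (9497 + (123 - 12*108))) = -17238/(-31792 + (9497 + (123 - 1296))) = -17238/(-31792 + (9497 - 1173)) = -17238/(-31792 + 8324) = -17238/(-23468) = -17238*(-1/23468) = 8619/11734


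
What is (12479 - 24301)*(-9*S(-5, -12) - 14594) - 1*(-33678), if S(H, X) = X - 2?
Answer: 171074374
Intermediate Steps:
S(H, X) = -2 + X
(12479 - 24301)*(-9*S(-5, -12) - 14594) - 1*(-33678) = (12479 - 24301)*(-9*(-2 - 12) - 14594) - 1*(-33678) = -11822*(-9*(-14) - 14594) + 33678 = -11822*(126 - 14594) + 33678 = -11822*(-14468) + 33678 = 171040696 + 33678 = 171074374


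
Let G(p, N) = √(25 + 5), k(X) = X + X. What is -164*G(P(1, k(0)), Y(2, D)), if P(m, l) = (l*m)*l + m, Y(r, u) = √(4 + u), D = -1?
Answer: -164*√30 ≈ -898.26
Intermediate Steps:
k(X) = 2*X
P(m, l) = m + m*l² (P(m, l) = m*l² + m = m + m*l²)
G(p, N) = √30
-164*G(P(1, k(0)), Y(2, D)) = -164*√30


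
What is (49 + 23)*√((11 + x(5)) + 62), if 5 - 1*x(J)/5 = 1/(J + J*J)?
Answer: 12*√3522 ≈ 712.16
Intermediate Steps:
x(J) = 25 - 5/(J + J²) (x(J) = 25 - 5/(J + J*J) = 25 - 5/(J + J²))
(49 + 23)*√((11 + x(5)) + 62) = (49 + 23)*√((11 + 5*(-1 + 5*5 + 5*5²)/(5*(1 + 5))) + 62) = 72*√((11 + 5*(⅕)*(-1 + 25 + 5*25)/6) + 62) = 72*√((11 + 5*(⅕)*(⅙)*(-1 + 25 + 125)) + 62) = 72*√((11 + 5*(⅕)*(⅙)*149) + 62) = 72*√((11 + 149/6) + 62) = 72*√(215/6 + 62) = 72*√(587/6) = 72*(√3522/6) = 12*√3522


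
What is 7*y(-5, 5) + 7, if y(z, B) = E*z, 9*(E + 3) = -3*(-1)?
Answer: 301/3 ≈ 100.33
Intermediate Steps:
E = -8/3 (E = -3 + (-3*(-1))/9 = -3 + (⅑)*3 = -3 + ⅓ = -8/3 ≈ -2.6667)
y(z, B) = -8*z/3
7*y(-5, 5) + 7 = 7*(-8/3*(-5)) + 7 = 7*(40/3) + 7 = 280/3 + 7 = 301/3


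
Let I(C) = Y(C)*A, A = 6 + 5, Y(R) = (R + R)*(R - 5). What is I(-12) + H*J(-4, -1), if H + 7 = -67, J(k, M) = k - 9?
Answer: 5450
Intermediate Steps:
J(k, M) = -9 + k
Y(R) = 2*R*(-5 + R) (Y(R) = (2*R)*(-5 + R) = 2*R*(-5 + R))
H = -74 (H = -7 - 67 = -74)
A = 11
I(C) = 22*C*(-5 + C) (I(C) = (2*C*(-5 + C))*11 = 22*C*(-5 + C))
I(-12) + H*J(-4, -1) = 22*(-12)*(-5 - 12) - 74*(-9 - 4) = 22*(-12)*(-17) - 74*(-13) = 4488 + 962 = 5450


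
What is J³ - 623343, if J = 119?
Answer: 1061816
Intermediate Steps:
J³ - 623343 = 119³ - 623343 = 1685159 - 623343 = 1061816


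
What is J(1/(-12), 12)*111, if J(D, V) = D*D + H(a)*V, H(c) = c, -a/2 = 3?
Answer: -383579/48 ≈ -7991.2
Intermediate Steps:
a = -6 (a = -2*3 = -6)
J(D, V) = D² - 6*V (J(D, V) = D*D - 6*V = D² - 6*V)
J(1/(-12), 12)*111 = ((1/(-12))² - 6*12)*111 = ((-1/12)² - 72)*111 = (1/144 - 72)*111 = -10367/144*111 = -383579/48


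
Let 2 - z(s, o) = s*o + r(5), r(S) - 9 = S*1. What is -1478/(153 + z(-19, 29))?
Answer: -739/346 ≈ -2.1358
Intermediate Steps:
r(S) = 9 + S (r(S) = 9 + S*1 = 9 + S)
z(s, o) = -12 - o*s (z(s, o) = 2 - (s*o + (9 + 5)) = 2 - (o*s + 14) = 2 - (14 + o*s) = 2 + (-14 - o*s) = -12 - o*s)
-1478/(153 + z(-19, 29)) = -1478/(153 + (-12 - 1*29*(-19))) = -1478/(153 + (-12 + 551)) = -1478/(153 + 539) = -1478/692 = (1/692)*(-1478) = -739/346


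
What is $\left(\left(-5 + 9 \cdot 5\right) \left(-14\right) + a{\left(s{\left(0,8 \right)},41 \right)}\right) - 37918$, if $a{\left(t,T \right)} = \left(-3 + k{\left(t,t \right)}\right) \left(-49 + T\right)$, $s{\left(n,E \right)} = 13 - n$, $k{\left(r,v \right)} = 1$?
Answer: $-38462$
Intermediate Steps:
$a{\left(t,T \right)} = 98 - 2 T$ ($a{\left(t,T \right)} = \left(-3 + 1\right) \left(-49 + T\right) = - 2 \left(-49 + T\right) = 98 - 2 T$)
$\left(\left(-5 + 9 \cdot 5\right) \left(-14\right) + a{\left(s{\left(0,8 \right)},41 \right)}\right) - 37918 = \left(\left(-5 + 9 \cdot 5\right) \left(-14\right) + \left(98 - 82\right)\right) - 37918 = \left(\left(-5 + 45\right) \left(-14\right) + \left(98 - 82\right)\right) - 37918 = \left(40 \left(-14\right) + 16\right) - 37918 = \left(-560 + 16\right) - 37918 = -544 - 37918 = -38462$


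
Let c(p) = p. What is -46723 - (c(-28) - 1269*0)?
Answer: -46695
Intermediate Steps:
-46723 - (c(-28) - 1269*0) = -46723 - (-28 - 1269*0) = -46723 - (-28 - 1*0) = -46723 - (-28 + 0) = -46723 - 1*(-28) = -46723 + 28 = -46695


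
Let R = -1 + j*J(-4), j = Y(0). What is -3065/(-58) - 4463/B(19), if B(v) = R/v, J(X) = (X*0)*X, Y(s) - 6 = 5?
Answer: 4921291/58 ≈ 84850.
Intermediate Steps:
Y(s) = 11 (Y(s) = 6 + 5 = 11)
j = 11
J(X) = 0 (J(X) = 0*X = 0)
R = -1 (R = -1 + 11*0 = -1 + 0 = -1)
B(v) = -1/v
-3065/(-58) - 4463/B(19) = -3065/(-58) - 4463/((-1/19)) = -3065*(-1/58) - 4463/((-1*1/19)) = 3065/58 - 4463/(-1/19) = 3065/58 - 4463*(-19) = 3065/58 + 84797 = 4921291/58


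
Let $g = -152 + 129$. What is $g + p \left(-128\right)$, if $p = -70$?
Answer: $8937$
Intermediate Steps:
$g = -23$
$g + p \left(-128\right) = -23 - -8960 = -23 + 8960 = 8937$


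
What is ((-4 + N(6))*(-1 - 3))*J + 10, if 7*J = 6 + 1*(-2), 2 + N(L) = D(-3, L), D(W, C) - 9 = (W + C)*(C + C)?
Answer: -554/7 ≈ -79.143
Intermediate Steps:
D(W, C) = 9 + 2*C*(C + W) (D(W, C) = 9 + (W + C)*(C + C) = 9 + (C + W)*(2*C) = 9 + 2*C*(C + W))
N(L) = 7 - 6*L + 2*L² (N(L) = -2 + (9 + 2*L² + 2*L*(-3)) = -2 + (9 + 2*L² - 6*L) = -2 + (9 - 6*L + 2*L²) = 7 - 6*L + 2*L²)
J = 4/7 (J = (6 + 1*(-2))/7 = (6 - 2)/7 = (⅐)*4 = 4/7 ≈ 0.57143)
((-4 + N(6))*(-1 - 3))*J + 10 = ((-4 + (7 - 6*6 + 2*6²))*(-1 - 3))*(4/7) + 10 = ((-4 + (7 - 36 + 2*36))*(-4))*(4/7) + 10 = ((-4 + (7 - 36 + 72))*(-4))*(4/7) + 10 = ((-4 + 43)*(-4))*(4/7) + 10 = (39*(-4))*(4/7) + 10 = -156*4/7 + 10 = -624/7 + 10 = -554/7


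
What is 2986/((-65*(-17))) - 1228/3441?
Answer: 8917886/3802305 ≈ 2.3454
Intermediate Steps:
2986/((-65*(-17))) - 1228/3441 = 2986/1105 - 1228*1/3441 = 2986*(1/1105) - 1228/3441 = 2986/1105 - 1228/3441 = 8917886/3802305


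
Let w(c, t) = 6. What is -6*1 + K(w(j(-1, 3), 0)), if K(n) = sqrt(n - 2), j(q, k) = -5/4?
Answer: -4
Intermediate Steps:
j(q, k) = -5/4 (j(q, k) = -5*1/4 = -5/4)
K(n) = sqrt(-2 + n)
-6*1 + K(w(j(-1, 3), 0)) = -6*1 + sqrt(-2 + 6) = -6 + sqrt(4) = -6 + 2 = -4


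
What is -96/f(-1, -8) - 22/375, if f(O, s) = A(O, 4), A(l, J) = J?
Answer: -9022/375 ≈ -24.059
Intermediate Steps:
f(O, s) = 4
-96/f(-1, -8) - 22/375 = -96/4 - 22/375 = -96*¼ - 22*1/375 = -24 - 22/375 = -9022/375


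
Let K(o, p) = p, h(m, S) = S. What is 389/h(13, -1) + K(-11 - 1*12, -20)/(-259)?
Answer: -100731/259 ≈ -388.92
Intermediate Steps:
389/h(13, -1) + K(-11 - 1*12, -20)/(-259) = 389/(-1) - 20/(-259) = 389*(-1) - 20*(-1/259) = -389 + 20/259 = -100731/259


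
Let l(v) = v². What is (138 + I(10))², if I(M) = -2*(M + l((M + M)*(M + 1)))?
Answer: 9347409124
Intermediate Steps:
I(M) = -2*M - 8*M²*(1 + M)² (I(M) = -2*(M + ((M + M)*(M + 1))²) = -2*(M + ((2*M)*(1 + M))²) = -2*(M + (2*M*(1 + M))²) = -2*(M + 4*M²*(1 + M)²) = -2*M - 8*M²*(1 + M)²)
(138 + I(10))² = (138 + 2*10*(-1 - 4*10*(1 + 10)²))² = (138 + 2*10*(-1 - 4*10*11²))² = (138 + 2*10*(-1 - 4*10*121))² = (138 + 2*10*(-1 - 4840))² = (138 + 2*10*(-4841))² = (138 - 96820)² = (-96682)² = 9347409124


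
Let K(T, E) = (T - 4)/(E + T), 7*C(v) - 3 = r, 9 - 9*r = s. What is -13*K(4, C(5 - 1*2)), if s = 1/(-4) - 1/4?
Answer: 0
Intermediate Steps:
s = -½ (s = 1*(-¼) - 1*¼ = -¼ - ¼ = -½ ≈ -0.50000)
r = 19/18 (r = 1 - ⅑*(-½) = 1 + 1/18 = 19/18 ≈ 1.0556)
C(v) = 73/126 (C(v) = 3/7 + (⅐)*(19/18) = 3/7 + 19/126 = 73/126)
K(T, E) = (-4 + T)/(E + T)
-13*K(4, C(5 - 1*2)) = -13*(-4 + 4)/(73/126 + 4) = -13*0/577/126 = -1638*0/577 = -13*0 = 0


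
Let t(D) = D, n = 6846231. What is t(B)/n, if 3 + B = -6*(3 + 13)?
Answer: -33/2282077 ≈ -1.4461e-5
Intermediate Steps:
B = -99 (B = -3 - 6*(3 + 13) = -3 - 6*16 = -3 - 96 = -99)
t(B)/n = -99/6846231 = -99*1/6846231 = -33/2282077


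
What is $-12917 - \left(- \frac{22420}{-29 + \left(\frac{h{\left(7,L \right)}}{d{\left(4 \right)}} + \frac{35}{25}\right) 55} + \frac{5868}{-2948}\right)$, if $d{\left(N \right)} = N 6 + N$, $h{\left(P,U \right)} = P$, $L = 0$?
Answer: $- \frac{120260066}{9581} \approx -12552.0$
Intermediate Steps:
$d{\left(N \right)} = 7 N$ ($d{\left(N \right)} = 6 N + N = 7 N$)
$-12917 - \left(- \frac{22420}{-29 + \left(\frac{h{\left(7,L \right)}}{d{\left(4 \right)}} + \frac{35}{25}\right) 55} + \frac{5868}{-2948}\right) = -12917 - \left(- \frac{22420}{-29 + \left(\frac{7}{7 \cdot 4} + \frac{35}{25}\right) 55} + \frac{5868}{-2948}\right) = -12917 - \left(- \frac{22420}{-29 + \left(\frac{7}{28} + 35 \cdot \frac{1}{25}\right) 55} + 5868 \left(- \frac{1}{2948}\right)\right) = -12917 - \left(- \frac{22420}{-29 + \left(7 \cdot \frac{1}{28} + \frac{7}{5}\right) 55} - \frac{1467}{737}\right) = -12917 - \left(- \frac{22420}{-29 + \left(\frac{1}{4} + \frac{7}{5}\right) 55} - \frac{1467}{737}\right) = -12917 - \left(- \frac{22420}{-29 + \frac{33}{20} \cdot 55} - \frac{1467}{737}\right) = -12917 - \left(- \frac{22420}{-29 + \frac{363}{4}} - \frac{1467}{737}\right) = -12917 - \left(- \frac{22420}{\frac{247}{4}} - \frac{1467}{737}\right) = -12917 - \left(\left(-22420\right) \frac{4}{247} - \frac{1467}{737}\right) = -12917 - \left(- \frac{4720}{13} - \frac{1467}{737}\right) = -12917 - - \frac{3497711}{9581} = -12917 + \frac{3497711}{9581} = - \frac{120260066}{9581}$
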